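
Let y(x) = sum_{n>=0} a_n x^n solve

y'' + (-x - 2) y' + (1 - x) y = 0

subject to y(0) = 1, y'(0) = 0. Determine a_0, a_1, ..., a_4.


Ansatz: y(x) = sum_{n>=0} a_n x^n, so y'(x) = sum_{n>=1} n a_n x^(n-1) and y''(x) = sum_{n>=2} n(n-1) a_n x^(n-2).
Substitute into P(x) y'' + Q(x) y' + R(x) y = 0 with P(x) = 1, Q(x) = -x - 2, R(x) = 1 - x, and match powers of x.
Initial conditions: a_0 = 1, a_1 = 0.
Setting the coefficient of each power of x to zero and solving order by order (substituting the coefficients already found):
  x^0: 2 a_2 - 2 a_1 + a_0 = 0  ->  2 a_2 = 2 a_1 - a_0 = -1  ->  a_2 = -1/2
  x^1: 6 a_3 - 4 a_2 - a_0 = 0  ->  6 a_3 = 4 a_2 + a_0 = -1  ->  a_3 = -1/6
  x^2: 12 a_4 - 6 a_3 - a_2 - a_1 = 0  ->  12 a_4 = 6 a_3 + a_2 + a_1 = -3/2  ->  a_4 = -1/8
Truncated series: y(x) = 1 - (1/2) x^2 - (1/6) x^3 - (1/8) x^4 + O(x^5).

a_0 = 1; a_1 = 0; a_2 = -1/2; a_3 = -1/6; a_4 = -1/8


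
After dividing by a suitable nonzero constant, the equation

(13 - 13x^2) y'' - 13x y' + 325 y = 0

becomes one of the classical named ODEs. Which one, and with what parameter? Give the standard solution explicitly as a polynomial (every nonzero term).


All three coefficients share the factor 13; dividing through by 13 gives  (1 - x^2) y'' - x y' + 25 y = 0.
This matches the Chebyshev equation (1 - x^2) y'' - x y' + n^2 y = 0 (note the -x y' term, not -2x y') with n^2 = 25, so n = 5; the polynomial solution is T_5(x).
With y = sum_k a_k x^k, matching x^k gives (k+2)(k+1) a_{k+2} = (k^2 - n^2) a_k = (k - 5)(k + 5) a_k. The right side vanishes at k = 5, so the series with the parity of 5 terminates at degree 5.
Standard normalization: leading coefficient of T_n is 2^(n-1), so a_5 = 2^4 = 16. Work downward with a_k = (k+1)(k+2) a_{k+2} / ((k - 5)(k + 5)):
  a_3 = (4)(5)(16) / ((3 - 5)(3 + 5)) = 320/(-16) = -20
  a_1 = (2)(3)(-20) / ((1 - 5)(1 + 5)) = -120/(-24) = 5
Hence T_5(x) = 16 x^5 - 20 x^3 + 5 x.

T_5(x); series = 16 x^5 - 20 x^3 + 5 x


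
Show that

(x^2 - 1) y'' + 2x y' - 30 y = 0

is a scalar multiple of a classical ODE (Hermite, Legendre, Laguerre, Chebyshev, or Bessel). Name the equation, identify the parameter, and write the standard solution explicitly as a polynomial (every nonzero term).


All three coefficients share the factor -1; dividing through by -1 gives  (1 - x^2) y'' - 2x y' + 30 y = 0.
This matches the Legendre equation (1 - x^2) y'' - 2x y' + n(n+1) y = 0 (note the -2x y' term) with n(n+1) = 30, so n = 5; the polynomial solution is P_5(x).
With y = sum_k a_k x^k, matching x^k gives (k+2)(k+1) a_{k+2} = [k(k+1) - n(n+1)] a_k = (k - 5)(k + 6) a_k. The right side vanishes at k = 5, so the series with the parity of 5 terminates at degree 5.
Standard normalization (P_n(1) = 1): leading coefficient (2n)!/(2^n (n!)^2) = 3628800/(32*14400) = 63/8, so a_5 = 63/8. Work downward with a_k = (k+1)(k+2) a_{k+2} / ((k - 5)(k + 6)):
  a_3 = (4)(5)(63/8) / ((3 - 5)(3 + 6)) = (315/2)/(-18) = -35/4
  a_1 = (2)(3)(-35/4) / ((1 - 5)(1 + 6)) = (-105/2)/(-28) = 15/8
Hence P_5(x) = 63 x^5/8 - 35 x^3/4 + 15 x/8.

P_5(x); series = 63 x^5/8 - 35 x^3/4 + 15 x/8


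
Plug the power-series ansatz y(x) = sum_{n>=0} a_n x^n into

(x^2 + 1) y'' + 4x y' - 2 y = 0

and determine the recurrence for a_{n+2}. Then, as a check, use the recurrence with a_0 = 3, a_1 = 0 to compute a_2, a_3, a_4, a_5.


Substitute y = sum_n a_n x^n.
(1 + 1 x^2) y'' contributes (n+2)(n+1) a_{n+2} + n(n-1) a_n at x^n.
4 x y'(x) contributes 4 n a_n at x^n.
-2 y(x) contributes -2 a_n at x^n.
Matching x^n: (n+2)(n+1) a_{n+2} + (n(n-1) + 4 n - 2) a_n = 0.
Thus a_{n+2} = (-n(n-1) - 4 n + 2) / ((n+1)(n+2)) * a_n.

Check with a_0 = 3, a_1 = 0 (apply the recurrence for n = 0, 1, 2, 3): a_0 = 3, a_1 = 0, a_2 = 3, a_3 = 0, a_4 = -2, a_5 = 0.

a_(n+2) = (-n(n-1) - 4 n + 2) / ((n+1)(n+2)) * a_n; check: a_0 = 3, a_1 = 0, a_2 = 3, a_3 = 0, a_4 = -2, a_5 = 0


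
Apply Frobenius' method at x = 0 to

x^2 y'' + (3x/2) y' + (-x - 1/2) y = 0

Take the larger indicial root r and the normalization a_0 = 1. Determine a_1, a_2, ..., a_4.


Write in Frobenius form y'' + (p(x)/x) y' + (q(x)/x^2) y = 0:
  p(x) = 3/2,  q(x) = -x - 1/2.
Indicial equation: r(r-1) + (3/2) r + (-1/2) = 0 -> roots r_1 = 1/2, r_2 = -1.
Take r = r_1 = 1/2. Let y(x) = x^r sum_{n>=0} a_n x^n with a_0 = 1.
Substitute y = x^r sum a_n x^n and match x^{r+n}. The recurrence is
  D(n) a_n - 1 a_{n-1} = 0,  where D(n) = (r+n)(r+n-1) + (3/2)(r+n) + (-1/2).
  a_n = 1 / D(n) * a_{n-1}.
Since the indicial polynomial factors as (r - r_1)(r - r_2), D(n) = (r_1 + n - r_1)(r_1 + n - r_2) = n(n + 3/2).
Evaluating step by step (a_0 = 1):
  n = 1: D(1) = 1(1 + 3/2) = 5/2; numerator = 1(1) = 1; a_1 = (1)/(5/2) = 2/5
  n = 2: D(2) = 2(2 + 3/2) = 7; numerator = 1(2/5) = 2/5; a_2 = (2/5)/(7) = 2/35
  n = 3: D(3) = 3(3 + 3/2) = 27/2; numerator = 1(2/35) = 2/35; a_3 = (2/35)/(27/2) = 4/945
  n = 4: D(4) = 4(4 + 3/2) = 22; numerator = 1(4/945) = 4/945; a_4 = (4/945)/(22) = 2/10395

r = 1/2; a_0 = 1; a_1 = 2/5; a_2 = 2/35; a_3 = 4/945; a_4 = 2/10395


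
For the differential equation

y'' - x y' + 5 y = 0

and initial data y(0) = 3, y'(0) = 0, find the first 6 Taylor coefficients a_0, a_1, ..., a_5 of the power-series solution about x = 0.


Ansatz: y(x) = sum_{n>=0} a_n x^n, so y'(x) = sum_{n>=1} n a_n x^(n-1) and y''(x) = sum_{n>=2} n(n-1) a_n x^(n-2).
Substitute into P(x) y'' + Q(x) y' + R(x) y = 0 with P(x) = 1, Q(x) = -x, R(x) = 5, and match powers of x.
Initial conditions: a_0 = 3, a_1 = 0.
Setting the coefficient of each power of x to zero and solving order by order (substituting the coefficients already found):
  x^0: 2 a_2 + 5 a_0 = 0  ->  2 a_2 = -5 a_0 = -15  ->  a_2 = -15/2
  x^1: 6 a_3 + 4 a_1 = 0  ->  6 a_3 = -4 a_1 = 0  ->  a_3 = 0
  x^2: 12 a_4 + 3 a_2 = 0  ->  12 a_4 = -3 a_2 = 45/2  ->  a_4 = 15/8
  x^3: 20 a_5 + 2 a_3 = 0  ->  20 a_5 = -2 a_3 = 0  ->  a_5 = 0
Truncated series: y(x) = 3 - (15/2) x^2 + (15/8) x^4 + O(x^6).

a_0 = 3; a_1 = 0; a_2 = -15/2; a_3 = 0; a_4 = 15/8; a_5 = 0


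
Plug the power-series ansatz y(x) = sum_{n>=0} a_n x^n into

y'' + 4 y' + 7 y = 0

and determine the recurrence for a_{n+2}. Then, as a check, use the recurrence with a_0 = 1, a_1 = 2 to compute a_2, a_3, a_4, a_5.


Substitute y = sum_n a_n x^n.
y''(x) has coefficient (n+2)(n+1) a_{n+2} at x^n;
4 y'(x) has coefficient 4 (n+1) a_{n+1} at x^n;
7 y(x) has coefficient 7 a_n at x^n.
Matching x^n: (n+2)(n+1) a_{n+2} + 4 (n+1) a_{n+1} + 7 a_n = 0.
Thus a_{n+2} = [-4 (n+1) a_{n+1} - 7 a_n] / ((n+1)(n+2)).

Check with a_0 = 1, a_1 = 2 (apply the recurrence for n = 0, 1, 2, 3): a_0 = 1, a_1 = 2, a_2 = -15/2, a_3 = 23/3, a_4 = -79/24, a_5 = -1/20.

a_(n+2) = [-4 (n+1) a_(n+1) - 7 a_n] / ((n+1)(n+2)); check: a_0 = 1, a_1 = 2, a_2 = -15/2, a_3 = 23/3, a_4 = -79/24, a_5 = -1/20


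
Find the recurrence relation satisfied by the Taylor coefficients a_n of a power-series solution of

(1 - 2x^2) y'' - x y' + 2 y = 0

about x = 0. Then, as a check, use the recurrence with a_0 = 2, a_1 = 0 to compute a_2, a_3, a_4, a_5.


Substitute y = sum_n a_n x^n.
(1 - 2 x^2) y'' contributes (n+2)(n+1) a_{n+2} - 2 n(n-1) a_n at x^n.
-x y'(x) contributes -n a_n at x^n.
2 y(x) contributes 2 a_n at x^n.
Matching x^n: (n+2)(n+1) a_{n+2} + (-2 n(n-1) - n + 2) a_n = 0.
Thus a_{n+2} = (2 n(n-1) + n - 2) / ((n+1)(n+2)) * a_n.

Check with a_0 = 2, a_1 = 0 (apply the recurrence for n = 0, 1, 2, 3): a_0 = 2, a_1 = 0, a_2 = -2, a_3 = 0, a_4 = -2/3, a_5 = 0.

a_(n+2) = (2 n(n-1) + n - 2) / ((n+1)(n+2)) * a_n; check: a_0 = 2, a_1 = 0, a_2 = -2, a_3 = 0, a_4 = -2/3, a_5 = 0


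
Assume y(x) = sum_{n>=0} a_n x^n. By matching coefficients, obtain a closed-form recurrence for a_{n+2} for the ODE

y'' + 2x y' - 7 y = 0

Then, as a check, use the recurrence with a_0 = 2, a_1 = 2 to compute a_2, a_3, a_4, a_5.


Substitute y = sum_n a_n x^n.
y''(x) has coefficient (n+2)(n+1) a_{n+2} at x^n;
2 x y'(x) has coefficient 2 n a_n at x^n (shift);
-7 y(x) has coefficient -7 a_n at x^n.
Matching x^n: (n+2)(n+1) a_{n+2} + (2n - 7) a_n = 0.
Thus a_{n+2} = (-2n + 7) / ((n+1)(n+2)) * a_n.

Check with a_0 = 2, a_1 = 2 (apply the recurrence for n = 0, 1, 2, 3): a_0 = 2, a_1 = 2, a_2 = 7, a_3 = 5/3, a_4 = 7/4, a_5 = 1/12.

a_(n+2) = (-2n + 7) / ((n+1)(n+2)) * a_n; check: a_0 = 2, a_1 = 2, a_2 = 7, a_3 = 5/3, a_4 = 7/4, a_5 = 1/12


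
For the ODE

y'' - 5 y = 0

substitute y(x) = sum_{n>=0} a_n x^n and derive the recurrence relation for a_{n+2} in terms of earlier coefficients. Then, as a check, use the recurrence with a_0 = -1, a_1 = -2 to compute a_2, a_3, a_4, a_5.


Substitute y = sum_n a_n x^n into y'' + (const) y = 0.
y''(x) = sum_{n>=0} (n+2)(n+1) a_{n+2} x^n.
The ODE becomes sum_n [(n+2)(n+1) a_{n+2} - 5 a_n] x^n = 0.
Setting each coefficient to zero gives the recurrence:
  (n+2)(n+1) a_{n+2} - 5 a_n = 0,
  a_{n+2} = 5 / ((n+1)(n+2)) a_n.

Check with a_0 = -1, a_1 = -2 (apply the recurrence for n = 0, 1, 2, 3): a_0 = -1, a_1 = -2, a_2 = -5/2, a_3 = -5/3, a_4 = -25/24, a_5 = -5/12.

a_{n+2} = 5/((n+1)(n+2)) * a_n; check: a_0 = -1, a_1 = -2, a_2 = -5/2, a_3 = -5/3, a_4 = -25/24, a_5 = -5/12


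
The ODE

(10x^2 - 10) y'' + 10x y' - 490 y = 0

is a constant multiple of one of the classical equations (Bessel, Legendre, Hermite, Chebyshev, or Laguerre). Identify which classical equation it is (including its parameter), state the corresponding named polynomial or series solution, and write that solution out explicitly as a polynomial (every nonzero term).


All three coefficients share the factor -10; dividing through by -10 gives  (1 - x^2) y'' - x y' + 49 y = 0.
This matches the Chebyshev equation (1 - x^2) y'' - x y' + n^2 y = 0 (note the -x y' term, not -2x y') with n^2 = 49, so n = 7; the polynomial solution is T_7(x).
With y = sum_k a_k x^k, matching x^k gives (k+2)(k+1) a_{k+2} = (k^2 - n^2) a_k = (k - 7)(k + 7) a_k. The right side vanishes at k = 7, so the series with the parity of 7 terminates at degree 7.
Standard normalization: leading coefficient of T_n is 2^(n-1), so a_7 = 2^6 = 64. Work downward with a_k = (k+1)(k+2) a_{k+2} / ((k - 7)(k + 7)):
  a_5 = (6)(7)(64) / ((5 - 7)(5 + 7)) = 2688/(-24) = -112
  a_3 = (4)(5)(-112) / ((3 - 7)(3 + 7)) = -2240/(-40) = 56
  a_1 = (2)(3)(56) / ((1 - 7)(1 + 7)) = 336/(-48) = -7
Hence T_7(x) = 64 x^7 - 112 x^5 + 56 x^3 - 7 x.

T_7(x); series = 64 x^7 - 112 x^5 + 56 x^3 - 7 x


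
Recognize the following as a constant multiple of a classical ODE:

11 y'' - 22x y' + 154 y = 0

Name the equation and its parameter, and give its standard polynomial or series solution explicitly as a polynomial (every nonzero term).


All three coefficients share the factor 11; dividing through by 11 gives  y'' - 2x y' + 14 y = 0.
This matches the Hermite equation y'' - 2x y' + 2n y = 0 with 2n = 14, so n = 7; the polynomial solution is H_7(x).
With y = sum_k a_k x^k, matching x^k gives (k+2)(k+1) a_{k+2} = 2(k - n) a_k = 2(k - 7) a_k. The right side vanishes at k = 7, so the series with the parity of 7 terminates at degree 7.
Standard normalization: leading coefficient of H_n is 2^n, so a_7 = 2^7 = 128. Work downward with a_k = (k+1)(k+2) a_{k+2} / (2(k - n)):
  a_5 = (6)(7)(128) / (2(5 - 7)) = 5376/(-4) = -1344
  a_3 = (4)(5)(-1344) / (2(3 - 7)) = -26880/(-8) = 3360
  a_1 = (2)(3)(3360) / (2(1 - 7)) = 20160/(-12) = -1680
Hence H_7(x) = 128 x^7 - 1344 x^5 + 3360 x^3 - 1680 x.

H_7(x); series = 128 x^7 - 1344 x^5 + 3360 x^3 - 1680 x


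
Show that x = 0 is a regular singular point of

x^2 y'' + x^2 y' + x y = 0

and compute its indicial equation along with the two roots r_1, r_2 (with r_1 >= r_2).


Divide by x^2 to reach normal form y'' + P_1(x) y' + P_2(x) y = 0 with P_1(x) = 1 and P_2(x) = 1/x.
x = 0 is a singular point because the y-coefficient 1/x has a pole at x = 0.
It is a regular singular point because x P_1(x) = p(x) = x and x^2 P_2(x) = q(x) = x are polynomials, hence analytic at x = 0.
p(0) = 0,  q(0) = 0.
Indicial equation: r(r-1) + p(0) r + q(0) = 0, i.e. r^2 + (p(0) - 1) r + q(0) = 0, i.e. r^2 - 1 r = 0.
Discriminant: (-1)^2 - 4(0) = 1, so r = (1 ± 1)/2.
Solving: r_1 = 1, r_2 = 0.

indicial: r^2 - 1 r = 0; roots r_1 = 1, r_2 = 0


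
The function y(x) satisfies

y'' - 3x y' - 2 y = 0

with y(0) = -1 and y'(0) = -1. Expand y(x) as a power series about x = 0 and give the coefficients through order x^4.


Ansatz: y(x) = sum_{n>=0} a_n x^n, so y'(x) = sum_{n>=1} n a_n x^(n-1) and y''(x) = sum_{n>=2} n(n-1) a_n x^(n-2).
Substitute into P(x) y'' + Q(x) y' + R(x) y = 0 with P(x) = 1, Q(x) = -3x, R(x) = -2, and match powers of x.
Initial conditions: a_0 = -1, a_1 = -1.
Setting the coefficient of each power of x to zero and solving order by order (substituting the coefficients already found):
  x^0: 2 a_2 - 2 a_0 = 0  ->  2 a_2 = 2 a_0 = -2  ->  a_2 = -1
  x^1: 6 a_3 - 5 a_1 = 0  ->  6 a_3 = 5 a_1 = -5  ->  a_3 = -5/6
  x^2: 12 a_4 - 8 a_2 = 0  ->  12 a_4 = 8 a_2 = -8  ->  a_4 = -2/3
Truncated series: y(x) = -1 - x - x^2 - (5/6) x^3 - (2/3) x^4 + O(x^5).

a_0 = -1; a_1 = -1; a_2 = -1; a_3 = -5/6; a_4 = -2/3


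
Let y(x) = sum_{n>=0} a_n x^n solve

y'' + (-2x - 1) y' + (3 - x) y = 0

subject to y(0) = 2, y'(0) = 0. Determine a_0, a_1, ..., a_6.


Ansatz: y(x) = sum_{n>=0} a_n x^n, so y'(x) = sum_{n>=1} n a_n x^(n-1) and y''(x) = sum_{n>=2} n(n-1) a_n x^(n-2).
Substitute into P(x) y'' + Q(x) y' + R(x) y = 0 with P(x) = 1, Q(x) = -2x - 1, R(x) = 3 - x, and match powers of x.
Initial conditions: a_0 = 2, a_1 = 0.
Setting the coefficient of each power of x to zero and solving order by order (substituting the coefficients already found):
  x^0: 2 a_2 - a_1 + 3 a_0 = 0  ->  2 a_2 = a_1 - 3 a_0 = -6  ->  a_2 = -3
  x^1: 6 a_3 - 2 a_2 + a_1 - a_0 = 0  ->  6 a_3 = 2 a_2 - a_1 + a_0 = -4  ->  a_3 = -2/3
  x^2: 12 a_4 - 3 a_3 - a_2 - a_1 = 0  ->  12 a_4 = 3 a_3 + a_2 + a_1 = -5  ->  a_4 = -5/12
  x^3: 20 a_5 - 4 a_4 - 3 a_3 - a_2 = 0  ->  20 a_5 = 4 a_4 + 3 a_3 + a_2 = -20/3  ->  a_5 = -1/3
  x^4: 30 a_6 - 5 a_5 - 5 a_4 - a_3 = 0  ->  30 a_6 = 5 a_5 + 5 a_4 + a_3 = -53/12  ->  a_6 = -53/360
Truncated series: y(x) = 2 - 3 x^2 - (2/3) x^3 - (5/12) x^4 - (1/3) x^5 - (53/360) x^6 + O(x^7).

a_0 = 2; a_1 = 0; a_2 = -3; a_3 = -2/3; a_4 = -5/12; a_5 = -1/3; a_6 = -53/360


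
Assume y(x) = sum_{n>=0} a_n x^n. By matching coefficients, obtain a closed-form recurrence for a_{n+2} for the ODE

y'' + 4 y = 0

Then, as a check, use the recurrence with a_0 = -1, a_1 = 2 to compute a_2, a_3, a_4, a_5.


Substitute y = sum_n a_n x^n into y'' + (const) y = 0.
y''(x) = sum_{n>=0} (n+2)(n+1) a_{n+2} x^n.
The ODE becomes sum_n [(n+2)(n+1) a_{n+2} + 4 a_n] x^n = 0.
Setting each coefficient to zero gives the recurrence:
  (n+2)(n+1) a_{n+2} + 4 a_n = 0,
  a_{n+2} = -4 / ((n+1)(n+2)) a_n.

Check with a_0 = -1, a_1 = 2 (apply the recurrence for n = 0, 1, 2, 3): a_0 = -1, a_1 = 2, a_2 = 2, a_3 = -4/3, a_4 = -2/3, a_5 = 4/15.

a_{n+2} = -4/((n+1)(n+2)) * a_n; check: a_0 = -1, a_1 = 2, a_2 = 2, a_3 = -4/3, a_4 = -2/3, a_5 = 4/15


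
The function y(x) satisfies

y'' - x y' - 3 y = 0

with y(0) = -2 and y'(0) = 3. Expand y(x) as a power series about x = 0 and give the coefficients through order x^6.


Ansatz: y(x) = sum_{n>=0} a_n x^n, so y'(x) = sum_{n>=1} n a_n x^(n-1) and y''(x) = sum_{n>=2} n(n-1) a_n x^(n-2).
Substitute into P(x) y'' + Q(x) y' + R(x) y = 0 with P(x) = 1, Q(x) = -x, R(x) = -3, and match powers of x.
Initial conditions: a_0 = -2, a_1 = 3.
Setting the coefficient of each power of x to zero and solving order by order (substituting the coefficients already found):
  x^0: 2 a_2 - 3 a_0 = 0  ->  2 a_2 = 3 a_0 = -6  ->  a_2 = -3
  x^1: 6 a_3 - 4 a_1 = 0  ->  6 a_3 = 4 a_1 = 12  ->  a_3 = 2
  x^2: 12 a_4 - 5 a_2 = 0  ->  12 a_4 = 5 a_2 = -15  ->  a_4 = -5/4
  x^3: 20 a_5 - 6 a_3 = 0  ->  20 a_5 = 6 a_3 = 12  ->  a_5 = 3/5
  x^4: 30 a_6 - 7 a_4 = 0  ->  30 a_6 = 7 a_4 = -35/4  ->  a_6 = -7/24
Truncated series: y(x) = -2 + 3 x - 3 x^2 + 2 x^3 - (5/4) x^4 + (3/5) x^5 - (7/24) x^6 + O(x^7).

a_0 = -2; a_1 = 3; a_2 = -3; a_3 = 2; a_4 = -5/4; a_5 = 3/5; a_6 = -7/24


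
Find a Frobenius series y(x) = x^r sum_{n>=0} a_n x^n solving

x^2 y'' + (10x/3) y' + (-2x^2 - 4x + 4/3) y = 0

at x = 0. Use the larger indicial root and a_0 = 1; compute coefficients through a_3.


Write in Frobenius form y'' + (p(x)/x) y' + (q(x)/x^2) y = 0:
  p(x) = 10/3,  q(x) = -2x^2 - 4x + 4/3.
Indicial equation: r(r-1) + (10/3) r + (4/3) = 0 -> roots r_1 = -1, r_2 = -4/3.
Take r = r_1 = -1. Let y(x) = x^r sum_{n>=0} a_n x^n with a_0 = 1.
Substitute y = x^r sum a_n x^n and match x^{r+n}. The recurrence is
  D(n) a_n - 4 a_{n-1} - 2 a_{n-2} = 0,  where D(n) = (r+n)(r+n-1) + (10/3)(r+n) + (4/3).
  a_n = [4 a_{n-1} + 2 a_{n-2}] / D(n).
Since the indicial polynomial factors as (r - r_1)(r - r_2), D(n) = (r_1 + n - r_1)(r_1 + n - r_2) = n(n + 1/3).
Evaluating step by step (a_0 = 1):
  n = 1: D(1) = 1(1 + 1/3) = 4/3; numerator = 4(1) = 4; a_1 = (4)/(4/3) = 3
  n = 2: D(2) = 2(2 + 1/3) = 14/3; numerator = 4(3) + 2(1) = 14; a_2 = (14)/(14/3) = 3
  n = 3: D(3) = 3(3 + 1/3) = 10; numerator = 4(3) + 2(3) = 18; a_3 = (18)/(10) = 9/5

r = -1; a_0 = 1; a_1 = 3; a_2 = 3; a_3 = 9/5


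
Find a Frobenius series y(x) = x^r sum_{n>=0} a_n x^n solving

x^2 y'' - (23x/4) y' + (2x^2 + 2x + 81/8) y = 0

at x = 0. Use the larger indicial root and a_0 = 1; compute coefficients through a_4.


Write in Frobenius form y'' + (p(x)/x) y' + (q(x)/x^2) y = 0:
  p(x) = -23/4,  q(x) = 2x^2 + 2x + 81/8.
Indicial equation: r(r-1) + (-23/4) r + (81/8) = 0 -> roots r_1 = 9/2, r_2 = 9/4.
Take r = r_1 = 9/2. Let y(x) = x^r sum_{n>=0} a_n x^n with a_0 = 1.
Substitute y = x^r sum a_n x^n and match x^{r+n}. The recurrence is
  D(n) a_n + 2 a_{n-1} + 2 a_{n-2} = 0,  where D(n) = (r+n)(r+n-1) + (-23/4)(r+n) + (81/8).
  a_n = [-2 a_{n-1} - 2 a_{n-2}] / D(n).
Since the indicial polynomial factors as (r - r_1)(r - r_2), D(n) = (r_1 + n - r_1)(r_1 + n - r_2) = n(n + 9/4).
Evaluating step by step (a_0 = 1):
  n = 1: D(1) = 1(1 + 9/4) = 13/4; numerator = -2(1) = -2; a_1 = (-2)/(13/4) = -8/13
  n = 2: D(2) = 2(2 + 9/4) = 17/2; numerator = -2(-8/13) - 2(1) = -10/13; a_2 = (-10/13)/(17/2) = -20/221
  n = 3: D(3) = 3(3 + 9/4) = 63/4; numerator = -2(-20/221) - 2(-8/13) = 24/17; a_3 = (24/17)/(63/4) = 32/357
  n = 4: D(4) = 4(4 + 9/4) = 25; numerator = -2(32/357) - 2(-20/221) = 8/4641; a_4 = (8/4641)/(25) = 8/116025

r = 9/2; a_0 = 1; a_1 = -8/13; a_2 = -20/221; a_3 = 32/357; a_4 = 8/116025


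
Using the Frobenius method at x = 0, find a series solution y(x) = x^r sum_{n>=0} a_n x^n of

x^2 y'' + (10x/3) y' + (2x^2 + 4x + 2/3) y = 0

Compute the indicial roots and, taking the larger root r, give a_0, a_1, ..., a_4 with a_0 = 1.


Write in Frobenius form y'' + (p(x)/x) y' + (q(x)/x^2) y = 0:
  p(x) = 10/3,  q(x) = 2x^2 + 4x + 2/3.
Indicial equation: r(r-1) + (10/3) r + (2/3) = 0 -> roots r_1 = -1/3, r_2 = -2.
Take r = r_1 = -1/3. Let y(x) = x^r sum_{n>=0} a_n x^n with a_0 = 1.
Substitute y = x^r sum a_n x^n and match x^{r+n}. The recurrence is
  D(n) a_n + 4 a_{n-1} + 2 a_{n-2} = 0,  where D(n) = (r+n)(r+n-1) + (10/3)(r+n) + (2/3).
  a_n = [-4 a_{n-1} - 2 a_{n-2}] / D(n).
Since the indicial polynomial factors as (r - r_1)(r - r_2), D(n) = (r_1 + n - r_1)(r_1 + n - r_2) = n(n + 5/3).
Evaluating step by step (a_0 = 1):
  n = 1: D(1) = 1(1 + 5/3) = 8/3; numerator = -4(1) = -4; a_1 = (-4)/(8/3) = -3/2
  n = 2: D(2) = 2(2 + 5/3) = 22/3; numerator = -4(-3/2) - 2(1) = 4; a_2 = (4)/(22/3) = 6/11
  n = 3: D(3) = 3(3 + 5/3) = 14; numerator = -4(6/11) - 2(-3/2) = 9/11; a_3 = (9/11)/(14) = 9/154
  n = 4: D(4) = 4(4 + 5/3) = 68/3; numerator = -4(9/154) - 2(6/11) = -102/77; a_4 = (-102/77)/(68/3) = -9/154

r = -1/3; a_0 = 1; a_1 = -3/2; a_2 = 6/11; a_3 = 9/154; a_4 = -9/154


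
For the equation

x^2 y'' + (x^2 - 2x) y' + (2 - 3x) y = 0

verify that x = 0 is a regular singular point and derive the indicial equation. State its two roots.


Divide by x^2 to reach normal form y'' + P_1(x) y' + P_2(x) y = 0 with P_1(x) = 1 - 2/x and P_2(x) = -3/x + 2/x^2.
x = 0 is a singular point because the y'-coefficient 1 - 2/x has a pole at x = 0 and the y-coefficient -3/x + 2/x^2 has a pole at x = 0.
It is a regular singular point because x P_1(x) = p(x) = x - 2 and x^2 P_2(x) = q(x) = 2 - 3x are polynomials, hence analytic at x = 0.
p(0) = -2,  q(0) = 2.
Indicial equation: r(r-1) + p(0) r + q(0) = 0, i.e. r^2 + (p(0) - 1) r + q(0) = 0, i.e. r^2 - 3 r + 2 = 0.
Discriminant: (-3)^2 - 4(2) = 1, so r = (3 ± 1)/2.
Solving: r_1 = 2, r_2 = 1.

indicial: r^2 - 3 r + 2 = 0; roots r_1 = 2, r_2 = 1


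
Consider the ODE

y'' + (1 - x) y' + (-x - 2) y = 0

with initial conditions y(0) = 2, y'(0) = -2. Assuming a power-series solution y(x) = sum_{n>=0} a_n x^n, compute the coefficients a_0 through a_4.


Ansatz: y(x) = sum_{n>=0} a_n x^n, so y'(x) = sum_{n>=1} n a_n x^(n-1) and y''(x) = sum_{n>=2} n(n-1) a_n x^(n-2).
Substitute into P(x) y'' + Q(x) y' + R(x) y = 0 with P(x) = 1, Q(x) = 1 - x, R(x) = -x - 2, and match powers of x.
Initial conditions: a_0 = 2, a_1 = -2.
Setting the coefficient of each power of x to zero and solving order by order (substituting the coefficients already found):
  x^0: 2 a_2 + a_1 - 2 a_0 = 0  ->  2 a_2 = -a_1 + 2 a_0 = 6  ->  a_2 = 3
  x^1: 6 a_3 + 2 a_2 - 3 a_1 - a_0 = 0  ->  6 a_3 = -2 a_2 + 3 a_1 + a_0 = -10  ->  a_3 = -5/3
  x^2: 12 a_4 + 3 a_3 - 4 a_2 - a_1 = 0  ->  12 a_4 = -3 a_3 + 4 a_2 + a_1 = 15  ->  a_4 = 5/4
Truncated series: y(x) = 2 - 2 x + 3 x^2 - (5/3) x^3 + (5/4) x^4 + O(x^5).

a_0 = 2; a_1 = -2; a_2 = 3; a_3 = -5/3; a_4 = 5/4


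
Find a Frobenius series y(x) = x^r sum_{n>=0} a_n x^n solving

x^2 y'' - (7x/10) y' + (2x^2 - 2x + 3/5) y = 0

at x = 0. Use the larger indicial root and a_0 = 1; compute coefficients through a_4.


Write in Frobenius form y'' + (p(x)/x) y' + (q(x)/x^2) y = 0:
  p(x) = -7/10,  q(x) = 2x^2 - 2x + 3/5.
Indicial equation: r(r-1) + (-7/10) r + (3/5) = 0 -> roots r_1 = 6/5, r_2 = 1/2.
Take r = r_1 = 6/5. Let y(x) = x^r sum_{n>=0} a_n x^n with a_0 = 1.
Substitute y = x^r sum a_n x^n and match x^{r+n}. The recurrence is
  D(n) a_n - 2 a_{n-1} + 2 a_{n-2} = 0,  where D(n) = (r+n)(r+n-1) + (-7/10)(r+n) + (3/5).
  a_n = [2 a_{n-1} - 2 a_{n-2}] / D(n).
Since the indicial polynomial factors as (r - r_1)(r - r_2), D(n) = (r_1 + n - r_1)(r_1 + n - r_2) = n(n + 7/10).
Evaluating step by step (a_0 = 1):
  n = 1: D(1) = 1(1 + 7/10) = 17/10; numerator = 2(1) = 2; a_1 = (2)/(17/10) = 20/17
  n = 2: D(2) = 2(2 + 7/10) = 27/5; numerator = 2(20/17) - 2(1) = 6/17; a_2 = (6/17)/(27/5) = 10/153
  n = 3: D(3) = 3(3 + 7/10) = 111/10; numerator = 2(10/153) - 2(20/17) = -20/9; a_3 = (-20/9)/(111/10) = -200/999
  n = 4: D(4) = 4(4 + 7/10) = 94/5; numerator = 2(-200/999) - 2(10/153) = -9020/16983; a_4 = (-9020/16983)/(94/5) = -22550/798201

r = 6/5; a_0 = 1; a_1 = 20/17; a_2 = 10/153; a_3 = -200/999; a_4 = -22550/798201


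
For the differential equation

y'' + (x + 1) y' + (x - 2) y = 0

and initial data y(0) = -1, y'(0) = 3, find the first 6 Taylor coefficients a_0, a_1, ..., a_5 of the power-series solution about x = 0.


Ansatz: y(x) = sum_{n>=0} a_n x^n, so y'(x) = sum_{n>=1} n a_n x^(n-1) and y''(x) = sum_{n>=2} n(n-1) a_n x^(n-2).
Substitute into P(x) y'' + Q(x) y' + R(x) y = 0 with P(x) = 1, Q(x) = x + 1, R(x) = x - 2, and match powers of x.
Initial conditions: a_0 = -1, a_1 = 3.
Setting the coefficient of each power of x to zero and solving order by order (substituting the coefficients already found):
  x^0: 2 a_2 + a_1 - 2 a_0 = 0  ->  2 a_2 = -a_1 + 2 a_0 = -5  ->  a_2 = -5/2
  x^1: 6 a_3 + 2 a_2 - a_1 + a_0 = 0  ->  6 a_3 = -2 a_2 + a_1 - a_0 = 9  ->  a_3 = 3/2
  x^2: 12 a_4 + 3 a_3 + a_1 = 0  ->  12 a_4 = -3 a_3 - a_1 = -15/2  ->  a_4 = -5/8
  x^3: 20 a_5 + 4 a_4 + a_3 + a_2 = 0  ->  20 a_5 = -4 a_4 - a_3 - a_2 = 7/2  ->  a_5 = 7/40
Truncated series: y(x) = -1 + 3 x - (5/2) x^2 + (3/2) x^3 - (5/8) x^4 + (7/40) x^5 + O(x^6).

a_0 = -1; a_1 = 3; a_2 = -5/2; a_3 = 3/2; a_4 = -5/8; a_5 = 7/40


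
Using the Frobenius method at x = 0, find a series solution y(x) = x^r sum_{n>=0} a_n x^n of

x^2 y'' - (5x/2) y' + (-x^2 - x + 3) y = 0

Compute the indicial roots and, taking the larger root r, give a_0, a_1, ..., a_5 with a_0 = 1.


Write in Frobenius form y'' + (p(x)/x) y' + (q(x)/x^2) y = 0:
  p(x) = -5/2,  q(x) = -x^2 - x + 3.
Indicial equation: r(r-1) + (-5/2) r + (3) = 0 -> roots r_1 = 2, r_2 = 3/2.
Take r = r_1 = 2. Let y(x) = x^r sum_{n>=0} a_n x^n with a_0 = 1.
Substitute y = x^r sum a_n x^n and match x^{r+n}. The recurrence is
  D(n) a_n - 1 a_{n-1} - 1 a_{n-2} = 0,  where D(n) = (r+n)(r+n-1) + (-5/2)(r+n) + (3).
  a_n = [1 a_{n-1} + 1 a_{n-2}] / D(n).
Since the indicial polynomial factors as (r - r_1)(r - r_2), D(n) = (r_1 + n - r_1)(r_1 + n - r_2) = n(n + 1/2).
Evaluating step by step (a_0 = 1):
  n = 1: D(1) = 1(1 + 1/2) = 3/2; numerator = 1(1) = 1; a_1 = (1)/(3/2) = 2/3
  n = 2: D(2) = 2(2 + 1/2) = 5; numerator = 1(2/3) + 1(1) = 5/3; a_2 = (5/3)/(5) = 1/3
  n = 3: D(3) = 3(3 + 1/2) = 21/2; numerator = 1(1/3) + 1(2/3) = 1; a_3 = (1)/(21/2) = 2/21
  n = 4: D(4) = 4(4 + 1/2) = 18; numerator = 1(2/21) + 1(1/3) = 3/7; a_4 = (3/7)/(18) = 1/42
  n = 5: D(5) = 5(5 + 1/2) = 55/2; numerator = 1(1/42) + 1(2/21) = 5/42; a_5 = (5/42)/(55/2) = 1/231

r = 2; a_0 = 1; a_1 = 2/3; a_2 = 1/3; a_3 = 2/21; a_4 = 1/42; a_5 = 1/231


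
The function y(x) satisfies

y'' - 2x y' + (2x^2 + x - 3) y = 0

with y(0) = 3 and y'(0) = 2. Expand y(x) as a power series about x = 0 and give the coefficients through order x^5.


Ansatz: y(x) = sum_{n>=0} a_n x^n, so y'(x) = sum_{n>=1} n a_n x^(n-1) and y''(x) = sum_{n>=2} n(n-1) a_n x^(n-2).
Substitute into P(x) y'' + Q(x) y' + R(x) y = 0 with P(x) = 1, Q(x) = -2x, R(x) = 2x^2 + x - 3, and match powers of x.
Initial conditions: a_0 = 3, a_1 = 2.
Setting the coefficient of each power of x to zero and solving order by order (substituting the coefficients already found):
  x^0: 2 a_2 - 3 a_0 = 0  ->  2 a_2 = 3 a_0 = 9  ->  a_2 = 9/2
  x^1: 6 a_3 - 5 a_1 + a_0 = 0  ->  6 a_3 = 5 a_1 - a_0 = 7  ->  a_3 = 7/6
  x^2: 12 a_4 - 7 a_2 + a_1 + 2 a_0 = 0  ->  12 a_4 = 7 a_2 - a_1 - 2 a_0 = 47/2  ->  a_4 = 47/24
  x^3: 20 a_5 - 9 a_3 + a_2 + 2 a_1 = 0  ->  20 a_5 = 9 a_3 - a_2 - 2 a_1 = 2  ->  a_5 = 1/10
Truncated series: y(x) = 3 + 2 x + (9/2) x^2 + (7/6) x^3 + (47/24) x^4 + (1/10) x^5 + O(x^6).

a_0 = 3; a_1 = 2; a_2 = 9/2; a_3 = 7/6; a_4 = 47/24; a_5 = 1/10


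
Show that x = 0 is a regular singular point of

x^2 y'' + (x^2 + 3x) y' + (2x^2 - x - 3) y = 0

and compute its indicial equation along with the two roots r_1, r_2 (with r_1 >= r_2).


Divide by x^2 to reach normal form y'' + P_1(x) y' + P_2(x) y = 0 with P_1(x) = 1 + 3/x and P_2(x) = 2 - 1/x - 3/x^2.
x = 0 is a singular point because the y'-coefficient 1 + 3/x has a pole at x = 0 and the y-coefficient 2 - 1/x - 3/x^2 has a pole at x = 0.
It is a regular singular point because x P_1(x) = p(x) = x + 3 and x^2 P_2(x) = q(x) = 2x^2 - x - 3 are polynomials, hence analytic at x = 0.
p(0) = 3,  q(0) = -3.
Indicial equation: r(r-1) + p(0) r + q(0) = 0, i.e. r^2 + (p(0) - 1) r + q(0) = 0, i.e. r^2 + 2 r - 3 = 0.
Discriminant: (2)^2 - 4(-3) = 16, so r = (-2 ± 4)/2.
Solving: r_1 = 1, r_2 = -3.

indicial: r^2 + 2 r - 3 = 0; roots r_1 = 1, r_2 = -3


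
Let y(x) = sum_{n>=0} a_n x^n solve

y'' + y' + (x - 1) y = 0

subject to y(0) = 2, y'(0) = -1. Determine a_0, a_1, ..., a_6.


Ansatz: y(x) = sum_{n>=0} a_n x^n, so y'(x) = sum_{n>=1} n a_n x^(n-1) and y''(x) = sum_{n>=2} n(n-1) a_n x^(n-2).
Substitute into P(x) y'' + Q(x) y' + R(x) y = 0 with P(x) = 1, Q(x) = 1, R(x) = x - 1, and match powers of x.
Initial conditions: a_0 = 2, a_1 = -1.
Setting the coefficient of each power of x to zero and solving order by order (substituting the coefficients already found):
  x^0: 2 a_2 + a_1 - a_0 = 0  ->  2 a_2 = -a_1 + a_0 = 3  ->  a_2 = 3/2
  x^1: 6 a_3 + 2 a_2 - a_1 + a_0 = 0  ->  6 a_3 = -2 a_2 + a_1 - a_0 = -6  ->  a_3 = -1
  x^2: 12 a_4 + 3 a_3 - a_2 + a_1 = 0  ->  12 a_4 = -3 a_3 + a_2 - a_1 = 11/2  ->  a_4 = 11/24
  x^3: 20 a_5 + 4 a_4 - a_3 + a_2 = 0  ->  20 a_5 = -4 a_4 + a_3 - a_2 = -13/3  ->  a_5 = -13/60
  x^4: 30 a_6 + 5 a_5 - a_4 + a_3 = 0  ->  30 a_6 = -5 a_5 + a_4 - a_3 = 61/24  ->  a_6 = 61/720
Truncated series: y(x) = 2 - x + (3/2) x^2 - x^3 + (11/24) x^4 - (13/60) x^5 + (61/720) x^6 + O(x^7).

a_0 = 2; a_1 = -1; a_2 = 3/2; a_3 = -1; a_4 = 11/24; a_5 = -13/60; a_6 = 61/720


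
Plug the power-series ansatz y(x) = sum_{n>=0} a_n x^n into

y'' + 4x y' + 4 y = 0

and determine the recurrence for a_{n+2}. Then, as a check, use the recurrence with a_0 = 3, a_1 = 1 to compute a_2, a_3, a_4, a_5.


Substitute y = sum_n a_n x^n.
y''(x) has coefficient (n+2)(n+1) a_{n+2} at x^n;
4 x y'(x) has coefficient 4 n a_n at x^n (shift);
4 y(x) has coefficient 4 a_n at x^n.
Matching x^n: (n+2)(n+1) a_{n+2} + (4n + 4) a_n = 0.
Thus a_{n+2} = (-4n - 4) / ((n+1)(n+2)) * a_n.

Check with a_0 = 3, a_1 = 1 (apply the recurrence for n = 0, 1, 2, 3): a_0 = 3, a_1 = 1, a_2 = -6, a_3 = -4/3, a_4 = 6, a_5 = 16/15.

a_(n+2) = (-4n - 4) / ((n+1)(n+2)) * a_n; check: a_0 = 3, a_1 = 1, a_2 = -6, a_3 = -4/3, a_4 = 6, a_5 = 16/15


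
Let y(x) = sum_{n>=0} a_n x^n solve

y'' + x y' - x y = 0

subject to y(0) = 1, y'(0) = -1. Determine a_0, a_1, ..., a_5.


Ansatz: y(x) = sum_{n>=0} a_n x^n, so y'(x) = sum_{n>=1} n a_n x^(n-1) and y''(x) = sum_{n>=2} n(n-1) a_n x^(n-2).
Substitute into P(x) y'' + Q(x) y' + R(x) y = 0 with P(x) = 1, Q(x) = x, R(x) = -x, and match powers of x.
Initial conditions: a_0 = 1, a_1 = -1.
Setting the coefficient of each power of x to zero and solving order by order (substituting the coefficients already found):
  x^0: 2 a_2 = 0  ->  a_2 = 0
  x^1: 6 a_3 + a_1 - a_0 = 0  ->  6 a_3 = -a_1 + a_0 = 2  ->  a_3 = 1/3
  x^2: 12 a_4 + 2 a_2 - a_1 = 0  ->  12 a_4 = -2 a_2 + a_1 = -1  ->  a_4 = -1/12
  x^3: 20 a_5 + 3 a_3 - a_2 = 0  ->  20 a_5 = -3 a_3 + a_2 = -1  ->  a_5 = -1/20
Truncated series: y(x) = 1 - x + (1/3) x^3 - (1/12) x^4 - (1/20) x^5 + O(x^6).

a_0 = 1; a_1 = -1; a_2 = 0; a_3 = 1/3; a_4 = -1/12; a_5 = -1/20


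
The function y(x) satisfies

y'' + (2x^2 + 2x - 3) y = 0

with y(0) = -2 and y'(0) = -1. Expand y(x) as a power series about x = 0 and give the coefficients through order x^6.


Ansatz: y(x) = sum_{n>=0} a_n x^n, so y'(x) = sum_{n>=1} n a_n x^(n-1) and y''(x) = sum_{n>=2} n(n-1) a_n x^(n-2).
Substitute into P(x) y'' + Q(x) y' + R(x) y = 0 with P(x) = 1, Q(x) = 0, R(x) = 2x^2 + 2x - 3, and match powers of x.
Initial conditions: a_0 = -2, a_1 = -1.
Setting the coefficient of each power of x to zero and solving order by order (substituting the coefficients already found):
  x^0: 2 a_2 - 3 a_0 = 0  ->  2 a_2 = 3 a_0 = -6  ->  a_2 = -3
  x^1: 6 a_3 - 3 a_1 + 2 a_0 = 0  ->  6 a_3 = 3 a_1 - 2 a_0 = 1  ->  a_3 = 1/6
  x^2: 12 a_4 - 3 a_2 + 2 a_1 + 2 a_0 = 0  ->  12 a_4 = 3 a_2 - 2 a_1 - 2 a_0 = -3  ->  a_4 = -1/4
  x^3: 20 a_5 - 3 a_3 + 2 a_2 + 2 a_1 = 0  ->  20 a_5 = 3 a_3 - 2 a_2 - 2 a_1 = 17/2  ->  a_5 = 17/40
  x^4: 30 a_6 - 3 a_4 + 2 a_3 + 2 a_2 = 0  ->  30 a_6 = 3 a_4 - 2 a_3 - 2 a_2 = 59/12  ->  a_6 = 59/360
Truncated series: y(x) = -2 - x - 3 x^2 + (1/6) x^3 - (1/4) x^4 + (17/40) x^5 + (59/360) x^6 + O(x^7).

a_0 = -2; a_1 = -1; a_2 = -3; a_3 = 1/6; a_4 = -1/4; a_5 = 17/40; a_6 = 59/360


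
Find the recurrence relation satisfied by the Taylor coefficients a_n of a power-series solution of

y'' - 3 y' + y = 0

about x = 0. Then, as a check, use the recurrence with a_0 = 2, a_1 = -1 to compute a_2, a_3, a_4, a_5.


Substitute y = sum_n a_n x^n.
y''(x) has coefficient (n+2)(n+1) a_{n+2} at x^n;
-3 y'(x) has coefficient -3 (n+1) a_{n+1} at x^n;
y(x) has coefficient 1 a_n at x^n.
Matching x^n: (n+2)(n+1) a_{n+2} - 3 (n+1) a_{n+1} + 1 a_n = 0.
Thus a_{n+2} = [3 (n+1) a_{n+1} - 1 a_n] / ((n+1)(n+2)).

Check with a_0 = 2, a_1 = -1 (apply the recurrence for n = 0, 1, 2, 3): a_0 = 2, a_1 = -1, a_2 = -5/2, a_3 = -7/3, a_4 = -37/24, a_5 = -97/120.

a_(n+2) = [3 (n+1) a_(n+1) - 1 a_n] / ((n+1)(n+2)); check: a_0 = 2, a_1 = -1, a_2 = -5/2, a_3 = -7/3, a_4 = -37/24, a_5 = -97/120


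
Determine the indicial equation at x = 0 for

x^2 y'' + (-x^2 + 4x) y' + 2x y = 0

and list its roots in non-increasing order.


Divide by x^2 to reach normal form y'' + P_1(x) y' + P_2(x) y = 0 with P_1(x) = -1 + 4/x and P_2(x) = 2/x.
x = 0 is a singular point because the y'-coefficient -1 + 4/x has a pole at x = 0 and the y-coefficient 2/x has a pole at x = 0.
It is a regular singular point because x P_1(x) = p(x) = 4 - x and x^2 P_2(x) = q(x) = 2x are polynomials, hence analytic at x = 0.
p(0) = 4,  q(0) = 0.
Indicial equation: r(r-1) + p(0) r + q(0) = 0, i.e. r^2 + (p(0) - 1) r + q(0) = 0, i.e. r^2 + 3 r = 0.
Discriminant: (3)^2 - 4(0) = 9, so r = (-3 ± 3)/2.
Solving: r_1 = 0, r_2 = -3.

indicial: r^2 + 3 r = 0; roots r_1 = 0, r_2 = -3


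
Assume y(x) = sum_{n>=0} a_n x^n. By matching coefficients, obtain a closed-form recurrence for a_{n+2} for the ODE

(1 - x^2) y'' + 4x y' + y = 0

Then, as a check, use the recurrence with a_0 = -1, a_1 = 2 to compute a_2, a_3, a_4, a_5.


Substitute y = sum_n a_n x^n.
(1 - 1 x^2) y'' contributes (n+2)(n+1) a_{n+2} - n(n-1) a_n at x^n.
4 x y'(x) contributes 4 n a_n at x^n.
y(x) contributes 1 a_n at x^n.
Matching x^n: (n+2)(n+1) a_{n+2} + (-n(n-1) + 4 n + 1) a_n = 0.
Thus a_{n+2} = (n(n-1) - 4 n - 1) / ((n+1)(n+2)) * a_n.

Check with a_0 = -1, a_1 = 2 (apply the recurrence for n = 0, 1, 2, 3): a_0 = -1, a_1 = 2, a_2 = 1/2, a_3 = -5/3, a_4 = -7/24, a_5 = 7/12.

a_(n+2) = (n(n-1) - 4 n - 1) / ((n+1)(n+2)) * a_n; check: a_0 = -1, a_1 = 2, a_2 = 1/2, a_3 = -5/3, a_4 = -7/24, a_5 = 7/12


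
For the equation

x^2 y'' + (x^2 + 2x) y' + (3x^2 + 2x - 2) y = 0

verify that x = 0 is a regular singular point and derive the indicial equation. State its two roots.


Divide by x^2 to reach normal form y'' + P_1(x) y' + P_2(x) y = 0 with P_1(x) = 1 + 2/x and P_2(x) = 3 + 2/x - 2/x^2.
x = 0 is a singular point because the y'-coefficient 1 + 2/x has a pole at x = 0 and the y-coefficient 3 + 2/x - 2/x^2 has a pole at x = 0.
It is a regular singular point because x P_1(x) = p(x) = x + 2 and x^2 P_2(x) = q(x) = 3x^2 + 2x - 2 are polynomials, hence analytic at x = 0.
p(0) = 2,  q(0) = -2.
Indicial equation: r(r-1) + p(0) r + q(0) = 0, i.e. r^2 + (p(0) - 1) r + q(0) = 0, i.e. r^2 + 1 r - 2 = 0.
Discriminant: (1)^2 - 4(-2) = 9, so r = (-1 ± 3)/2.
Solving: r_1 = 1, r_2 = -2.

indicial: r^2 + 1 r - 2 = 0; roots r_1 = 1, r_2 = -2


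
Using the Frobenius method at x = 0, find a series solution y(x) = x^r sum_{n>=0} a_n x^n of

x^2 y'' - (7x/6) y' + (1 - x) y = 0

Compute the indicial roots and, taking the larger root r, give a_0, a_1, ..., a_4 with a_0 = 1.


Write in Frobenius form y'' + (p(x)/x) y' + (q(x)/x^2) y = 0:
  p(x) = -7/6,  q(x) = 1 - x.
Indicial equation: r(r-1) + (-7/6) r + (1) = 0 -> roots r_1 = 3/2, r_2 = 2/3.
Take r = r_1 = 3/2. Let y(x) = x^r sum_{n>=0} a_n x^n with a_0 = 1.
Substitute y = x^r sum a_n x^n and match x^{r+n}. The recurrence is
  D(n) a_n - 1 a_{n-1} = 0,  where D(n) = (r+n)(r+n-1) + (-7/6)(r+n) + (1).
  a_n = 1 / D(n) * a_{n-1}.
Since the indicial polynomial factors as (r - r_1)(r - r_2), D(n) = (r_1 + n - r_1)(r_1 + n - r_2) = n(n + 5/6).
Evaluating step by step (a_0 = 1):
  n = 1: D(1) = 1(1 + 5/6) = 11/6; numerator = 1(1) = 1; a_1 = (1)/(11/6) = 6/11
  n = 2: D(2) = 2(2 + 5/6) = 17/3; numerator = 1(6/11) = 6/11; a_2 = (6/11)/(17/3) = 18/187
  n = 3: D(3) = 3(3 + 5/6) = 23/2; numerator = 1(18/187) = 18/187; a_3 = (18/187)/(23/2) = 36/4301
  n = 4: D(4) = 4(4 + 5/6) = 58/3; numerator = 1(36/4301) = 36/4301; a_4 = (36/4301)/(58/3) = 54/124729

r = 3/2; a_0 = 1; a_1 = 6/11; a_2 = 18/187; a_3 = 36/4301; a_4 = 54/124729


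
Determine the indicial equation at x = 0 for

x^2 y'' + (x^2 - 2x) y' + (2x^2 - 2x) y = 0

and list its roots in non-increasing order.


Divide by x^2 to reach normal form y'' + P_1(x) y' + P_2(x) y = 0 with P_1(x) = 1 - 2/x and P_2(x) = 2 - 2/x.
x = 0 is a singular point because the y'-coefficient 1 - 2/x has a pole at x = 0 and the y-coefficient 2 - 2/x has a pole at x = 0.
It is a regular singular point because x P_1(x) = p(x) = x - 2 and x^2 P_2(x) = q(x) = 2x^2 - 2x are polynomials, hence analytic at x = 0.
p(0) = -2,  q(0) = 0.
Indicial equation: r(r-1) + p(0) r + q(0) = 0, i.e. r^2 + (p(0) - 1) r + q(0) = 0, i.e. r^2 - 3 r = 0.
Discriminant: (-3)^2 - 4(0) = 9, so r = (3 ± 3)/2.
Solving: r_1 = 3, r_2 = 0.

indicial: r^2 - 3 r = 0; roots r_1 = 3, r_2 = 0


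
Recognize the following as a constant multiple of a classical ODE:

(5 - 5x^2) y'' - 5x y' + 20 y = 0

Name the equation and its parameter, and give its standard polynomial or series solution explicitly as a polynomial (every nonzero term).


All three coefficients share the factor 5; dividing through by 5 gives  (1 - x^2) y'' - x y' + 4 y = 0.
This matches the Chebyshev equation (1 - x^2) y'' - x y' + n^2 y = 0 (note the -x y' term, not -2x y') with n^2 = 4, so n = 2; the polynomial solution is T_2(x).
With y = sum_k a_k x^k, matching x^k gives (k+2)(k+1) a_{k+2} = (k^2 - n^2) a_k = (k - 2)(k + 2) a_k. The right side vanishes at k = 2, so the series with the parity of 2 terminates at degree 2.
Standard normalization: leading coefficient of T_n is 2^(n-1), so a_2 = 2^1 = 2. Work downward with a_k = (k+1)(k+2) a_{k+2} / ((k - 2)(k + 2)):
  a_0 = (1)(2)(2) / ((0 - 2)(0 + 2)) = 4/(-4) = -1
Hence T_2(x) = 2 x^2 - 1.

T_2(x); series = 2 x^2 - 1


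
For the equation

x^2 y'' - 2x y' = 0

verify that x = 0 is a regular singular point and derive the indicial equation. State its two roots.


Divide by x^2 to reach normal form y'' + P_1(x) y' + P_2(x) y = 0 with P_1(x) = -2/x and P_2(x) = 0.
x = 0 is a singular point because the y'-coefficient -2/x has a pole at x = 0.
It is a regular singular point because x P_1(x) = p(x) = -2 and x^2 P_2(x) = q(x) = 0 are polynomials, hence analytic at x = 0.
p(0) = -2,  q(0) = 0.
Indicial equation: r(r-1) + p(0) r + q(0) = 0, i.e. r^2 + (p(0) - 1) r + q(0) = 0, i.e. r^2 - 3 r = 0.
Discriminant: (-3)^2 - 4(0) = 9, so r = (3 ± 3)/2.
Solving: r_1 = 3, r_2 = 0.

indicial: r^2 - 3 r = 0; roots r_1 = 3, r_2 = 0


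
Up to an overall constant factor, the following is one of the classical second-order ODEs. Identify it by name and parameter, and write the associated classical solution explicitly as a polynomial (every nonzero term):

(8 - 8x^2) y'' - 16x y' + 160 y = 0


All three coefficients share the factor 8; dividing through by 8 gives  (1 - x^2) y'' - 2x y' + 20 y = 0.
This matches the Legendre equation (1 - x^2) y'' - 2x y' + n(n+1) y = 0 (note the -2x y' term) with n(n+1) = 20, so n = 4; the polynomial solution is P_4(x).
With y = sum_k a_k x^k, matching x^k gives (k+2)(k+1) a_{k+2} = [k(k+1) - n(n+1)] a_k = (k - 4)(k + 5) a_k. The right side vanishes at k = 4, so the series with the parity of 4 terminates at degree 4.
Standard normalization (P_n(1) = 1): leading coefficient (2n)!/(2^n (n!)^2) = 40320/(16*576) = 35/8, so a_4 = 35/8. Work downward with a_k = (k+1)(k+2) a_{k+2} / ((k - 4)(k + 5)):
  a_2 = (3)(4)(35/8) / ((2 - 4)(2 + 5)) = (105/2)/(-14) = -15/4
  a_0 = (1)(2)(-15/4) / ((0 - 4)(0 + 5)) = (-15/2)/(-20) = 3/8
Hence P_4(x) = 35 x^4/8 - 15 x^2/4 + 3/8.

P_4(x); series = 35 x^4/8 - 15 x^2/4 + 3/8


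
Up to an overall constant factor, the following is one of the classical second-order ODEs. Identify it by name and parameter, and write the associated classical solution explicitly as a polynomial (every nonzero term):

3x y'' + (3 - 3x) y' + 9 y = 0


All three coefficients share the factor 3; dividing through by 3 gives  x y'' + (1 - x) y' + 3 y = 0.
This matches the Laguerre equation x y'' + (1 - x) y' + n y = 0 with n = 3; the polynomial solution is L_3(x).
With y = sum_k a_k x^k, matching x^k gives (k+1)k a_{k+1} + (k+1) a_{k+1} - k a_k + n a_k = 0, i.e. (k+1)^2 a_{k+1} = (k - n) a_k = (k - 3) a_k. The right side vanishes at k = 3, so the series terminates at degree 3.
Standard normalization L_n(0) = 1 gives a_0 = 1. Work upward with a_{k+1} = (k - 3) a_k / (k+1)^2:
  a_1 = (0 - 3)(1) / 1^2 = -3/1 = -3
  a_2 = (1 - 3)(-3) / 2^2 = 6/4 = 3/2
  a_3 = (2 - 3)(3/2) / 3^2 = (-3/2)/9 = -1/6
Hence L_3(x) = -x^3/6 + 3 x^2/2 - 3 x + 1.

L_3(x); series = -x^3/6 + 3 x^2/2 - 3 x + 1


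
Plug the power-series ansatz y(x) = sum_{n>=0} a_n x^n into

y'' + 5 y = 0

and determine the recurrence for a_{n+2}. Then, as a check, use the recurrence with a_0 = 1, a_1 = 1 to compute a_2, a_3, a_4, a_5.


Substitute y = sum_n a_n x^n into y'' + (const) y = 0.
y''(x) = sum_{n>=0} (n+2)(n+1) a_{n+2} x^n.
The ODE becomes sum_n [(n+2)(n+1) a_{n+2} + 5 a_n] x^n = 0.
Setting each coefficient to zero gives the recurrence:
  (n+2)(n+1) a_{n+2} + 5 a_n = 0,
  a_{n+2} = -5 / ((n+1)(n+2)) a_n.

Check with a_0 = 1, a_1 = 1 (apply the recurrence for n = 0, 1, 2, 3): a_0 = 1, a_1 = 1, a_2 = -5/2, a_3 = -5/6, a_4 = 25/24, a_5 = 5/24.

a_{n+2} = -5/((n+1)(n+2)) * a_n; check: a_0 = 1, a_1 = 1, a_2 = -5/2, a_3 = -5/6, a_4 = 25/24, a_5 = 5/24
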